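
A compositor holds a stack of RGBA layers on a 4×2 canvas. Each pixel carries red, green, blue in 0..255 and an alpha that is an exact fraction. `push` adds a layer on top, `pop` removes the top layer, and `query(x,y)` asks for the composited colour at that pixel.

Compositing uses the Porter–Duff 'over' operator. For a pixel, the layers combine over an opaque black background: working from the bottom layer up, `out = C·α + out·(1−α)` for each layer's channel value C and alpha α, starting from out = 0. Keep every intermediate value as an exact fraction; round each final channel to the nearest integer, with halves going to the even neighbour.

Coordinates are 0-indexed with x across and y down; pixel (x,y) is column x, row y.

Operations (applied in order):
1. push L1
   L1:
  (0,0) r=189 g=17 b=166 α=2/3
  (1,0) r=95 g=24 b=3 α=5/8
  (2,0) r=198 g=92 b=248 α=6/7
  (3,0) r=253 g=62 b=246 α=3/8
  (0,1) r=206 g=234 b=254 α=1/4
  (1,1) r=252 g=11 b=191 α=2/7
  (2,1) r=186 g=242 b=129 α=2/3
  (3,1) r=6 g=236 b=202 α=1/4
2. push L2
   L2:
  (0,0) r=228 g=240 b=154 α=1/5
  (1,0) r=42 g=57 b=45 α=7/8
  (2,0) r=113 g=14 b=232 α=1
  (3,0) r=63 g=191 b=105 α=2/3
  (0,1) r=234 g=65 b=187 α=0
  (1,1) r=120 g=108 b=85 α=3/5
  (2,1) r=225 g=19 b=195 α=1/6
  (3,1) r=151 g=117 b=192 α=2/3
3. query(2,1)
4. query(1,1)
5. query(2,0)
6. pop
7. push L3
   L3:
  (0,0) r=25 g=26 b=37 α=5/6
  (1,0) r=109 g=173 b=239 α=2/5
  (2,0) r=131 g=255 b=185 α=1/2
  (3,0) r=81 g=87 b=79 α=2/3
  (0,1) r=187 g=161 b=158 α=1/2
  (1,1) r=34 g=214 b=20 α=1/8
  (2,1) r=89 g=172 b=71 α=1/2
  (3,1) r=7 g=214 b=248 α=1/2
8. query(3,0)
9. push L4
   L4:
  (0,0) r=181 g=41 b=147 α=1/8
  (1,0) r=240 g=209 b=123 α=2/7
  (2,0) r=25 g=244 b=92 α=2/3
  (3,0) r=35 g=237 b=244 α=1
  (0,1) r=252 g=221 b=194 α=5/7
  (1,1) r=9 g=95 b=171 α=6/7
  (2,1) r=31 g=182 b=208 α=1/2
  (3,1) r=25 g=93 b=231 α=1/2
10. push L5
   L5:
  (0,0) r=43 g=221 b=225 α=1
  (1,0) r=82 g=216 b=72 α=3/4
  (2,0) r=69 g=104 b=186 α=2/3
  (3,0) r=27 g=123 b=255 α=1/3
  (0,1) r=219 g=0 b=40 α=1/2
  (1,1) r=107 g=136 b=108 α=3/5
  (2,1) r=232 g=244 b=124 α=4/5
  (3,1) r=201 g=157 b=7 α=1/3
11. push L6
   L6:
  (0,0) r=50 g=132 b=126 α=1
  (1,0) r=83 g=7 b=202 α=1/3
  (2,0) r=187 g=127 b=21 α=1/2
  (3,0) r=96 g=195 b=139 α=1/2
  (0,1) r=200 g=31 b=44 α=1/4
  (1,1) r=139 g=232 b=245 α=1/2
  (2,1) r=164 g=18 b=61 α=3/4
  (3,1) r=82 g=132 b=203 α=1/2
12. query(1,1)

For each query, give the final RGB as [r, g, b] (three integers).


(2,1) stack=L1,L2; from [0,0,0]:
after L1 α=2/3: [124, 484/3, 86]
after L2 α=1/6: [845/6, 2477/18, 625/6]
rounded: [141, 138, 104]

query (1,1) [L1,L2] — begin 0,0,0
+L1 (α=2/7) → [72, 22/7, 382/7]
+L2 (α=3/5) → [504/5, 2312/35, 2549/35]
→ [101, 66, 73]

at x=2,y=0 over L1,L2:
after L1 α=6/7: [1188/7, 552/7, 1488/7]
after L2 α=1: [113, 14, 232]
rounded: [113, 14, 232]

query (3,0) [L1,L3] — begin 0,0,0
+L1 (α=3/8) → [759/8, 93/4, 369/4]
+L3 (α=2/3) → [685/8, 263/4, 1001/12]
→ [86, 66, 83]

(1,1) stack=L1,L3,L4,L5,L6; from [0,0,0]:
L1 α=2/7: [72, 22/7, 382/7]
L3 α=1/8: [269/4, 59/2, 201/4]
L4 α=6/7: [485/28, 1199/14, 615/4]
L5 α=3/5: [4979/70, 811/7, 1263/10]
L6 α=1/2: [14709/140, 2435/14, 3713/20]
= [105, 174, 186]


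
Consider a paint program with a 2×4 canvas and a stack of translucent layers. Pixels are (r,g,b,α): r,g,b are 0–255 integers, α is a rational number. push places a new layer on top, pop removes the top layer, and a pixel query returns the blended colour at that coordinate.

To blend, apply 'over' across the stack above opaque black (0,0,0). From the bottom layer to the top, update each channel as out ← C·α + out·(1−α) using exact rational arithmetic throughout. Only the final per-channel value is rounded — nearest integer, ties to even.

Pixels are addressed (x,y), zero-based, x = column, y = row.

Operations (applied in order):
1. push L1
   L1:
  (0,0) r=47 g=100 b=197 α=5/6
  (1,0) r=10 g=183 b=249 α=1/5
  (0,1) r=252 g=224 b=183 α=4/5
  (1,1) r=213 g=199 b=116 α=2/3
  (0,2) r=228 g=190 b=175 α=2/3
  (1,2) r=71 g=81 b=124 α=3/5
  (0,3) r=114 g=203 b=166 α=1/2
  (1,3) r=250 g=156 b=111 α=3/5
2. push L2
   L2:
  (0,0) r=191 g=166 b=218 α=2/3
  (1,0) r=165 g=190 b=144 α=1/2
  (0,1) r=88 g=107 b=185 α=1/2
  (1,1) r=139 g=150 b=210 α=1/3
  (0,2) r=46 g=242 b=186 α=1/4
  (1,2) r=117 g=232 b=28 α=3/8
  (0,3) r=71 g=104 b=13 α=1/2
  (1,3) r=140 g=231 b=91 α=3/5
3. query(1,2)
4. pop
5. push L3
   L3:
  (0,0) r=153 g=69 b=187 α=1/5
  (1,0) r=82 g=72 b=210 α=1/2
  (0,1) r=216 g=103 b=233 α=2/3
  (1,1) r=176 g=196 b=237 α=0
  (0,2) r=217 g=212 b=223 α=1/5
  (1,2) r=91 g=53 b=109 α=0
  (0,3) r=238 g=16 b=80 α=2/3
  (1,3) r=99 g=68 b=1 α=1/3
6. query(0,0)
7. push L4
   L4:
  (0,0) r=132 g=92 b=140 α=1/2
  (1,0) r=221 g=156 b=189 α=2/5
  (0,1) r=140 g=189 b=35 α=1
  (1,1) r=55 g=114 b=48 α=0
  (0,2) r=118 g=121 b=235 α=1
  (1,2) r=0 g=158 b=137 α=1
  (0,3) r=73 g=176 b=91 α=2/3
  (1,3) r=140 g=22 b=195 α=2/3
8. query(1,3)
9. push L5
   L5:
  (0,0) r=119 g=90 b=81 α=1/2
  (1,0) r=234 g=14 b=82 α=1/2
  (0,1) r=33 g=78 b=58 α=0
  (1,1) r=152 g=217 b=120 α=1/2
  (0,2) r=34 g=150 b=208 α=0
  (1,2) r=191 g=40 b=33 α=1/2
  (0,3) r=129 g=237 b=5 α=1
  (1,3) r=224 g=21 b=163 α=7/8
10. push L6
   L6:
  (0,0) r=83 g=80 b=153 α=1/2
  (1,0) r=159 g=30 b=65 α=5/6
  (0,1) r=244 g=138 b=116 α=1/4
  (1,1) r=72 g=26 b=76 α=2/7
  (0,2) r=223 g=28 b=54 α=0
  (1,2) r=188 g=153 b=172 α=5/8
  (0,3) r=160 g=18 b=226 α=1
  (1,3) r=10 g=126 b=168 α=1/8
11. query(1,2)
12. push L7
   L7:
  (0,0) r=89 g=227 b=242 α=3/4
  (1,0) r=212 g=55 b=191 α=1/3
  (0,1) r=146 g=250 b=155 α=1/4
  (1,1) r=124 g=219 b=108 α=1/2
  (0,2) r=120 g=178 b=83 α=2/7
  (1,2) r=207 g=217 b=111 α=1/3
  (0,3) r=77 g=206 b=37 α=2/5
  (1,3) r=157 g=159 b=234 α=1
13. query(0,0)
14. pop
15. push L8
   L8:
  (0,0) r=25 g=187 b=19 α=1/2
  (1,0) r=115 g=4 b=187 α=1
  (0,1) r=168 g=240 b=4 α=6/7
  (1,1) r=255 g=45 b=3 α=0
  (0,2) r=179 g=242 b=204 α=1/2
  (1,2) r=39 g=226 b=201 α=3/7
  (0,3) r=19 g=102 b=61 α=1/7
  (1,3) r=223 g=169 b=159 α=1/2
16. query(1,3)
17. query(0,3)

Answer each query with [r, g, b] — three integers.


at x=1,y=2 over L1,L2:
after L1 α=3/5: [213/5, 243/5, 372/5]
after L2 α=3/8: [141/2, 939/8, 57]
rounded: [70, 117, 57]

query (0,0) [L1,L3] — begin 0,0,0
L1 α=5/6: [235/6, 250/3, 985/6]
L3 α=1/5: [929/15, 1207/15, 2531/15]
= [62, 80, 169]

at x=1,y=3 over L1,L3,L4:
after L1 α=3/5: [150, 468/5, 333/5]
after L3 α=1/3: [133, 1276/15, 671/15]
after L4 α=2/3: [413/3, 1936/45, 6521/45]
= [138, 43, 145]

(1,2) stack=L1,L3,L4,L5,L6; from [0,0,0]:
after L1 α=3/5: [213/5, 243/5, 372/5]
after L3 α=0: [213/5, 243/5, 372/5]
after L4 α=1: [0, 158, 137]
after L5 α=1/2: [191/2, 99, 85]
after L6 α=5/8: [2453/16, 531/4, 1115/8]
→ [153, 133, 139]

query (0,0) [L1,L3,L4,L5,L6,L7] — begin 0,0,0
+L1 (α=5/6) → [235/6, 250/3, 985/6]
+L3 (α=1/5) → [929/15, 1207/15, 2531/15]
+L4 (α=1/2) → [2909/30, 2587/30, 4631/30]
+L5 (α=1/2) → [6479/60, 5287/60, 7061/60]
+L6 (α=1/2) → [11459/120, 10087/120, 16241/120]
+L7 (α=3/4) → [43499/480, 91807/480, 103361/480]
= [91, 191, 215]

at x=1,y=3 over L1,L3,L4,L5,L6,L8:
L1 α=3/5: [150, 468/5, 333/5]
L3 α=1/3: [133, 1276/15, 671/15]
L4 α=2/3: [413/3, 1936/45, 6521/45]
L5 α=7/8: [5117/24, 8551/360, 28933/180]
L6 α=1/8: [36059/192, 105217/2880, 232771/1440]
L8 α=1/2: [78875/384, 591937/5760, 461731/2880]
= [205, 103, 160]

at x=0,y=3 over L1,L3,L4,L5,L6,L8:
after L1 α=1/2: [57, 203/2, 83]
after L3 α=2/3: [533/3, 89/2, 81]
after L4 α=2/3: [971/9, 793/6, 263/3]
after L5 α=1: [129, 237, 5]
after L6 α=1: [160, 18, 226]
after L8 α=1/7: [979/7, 30, 1417/7]
rounded: [140, 30, 202]


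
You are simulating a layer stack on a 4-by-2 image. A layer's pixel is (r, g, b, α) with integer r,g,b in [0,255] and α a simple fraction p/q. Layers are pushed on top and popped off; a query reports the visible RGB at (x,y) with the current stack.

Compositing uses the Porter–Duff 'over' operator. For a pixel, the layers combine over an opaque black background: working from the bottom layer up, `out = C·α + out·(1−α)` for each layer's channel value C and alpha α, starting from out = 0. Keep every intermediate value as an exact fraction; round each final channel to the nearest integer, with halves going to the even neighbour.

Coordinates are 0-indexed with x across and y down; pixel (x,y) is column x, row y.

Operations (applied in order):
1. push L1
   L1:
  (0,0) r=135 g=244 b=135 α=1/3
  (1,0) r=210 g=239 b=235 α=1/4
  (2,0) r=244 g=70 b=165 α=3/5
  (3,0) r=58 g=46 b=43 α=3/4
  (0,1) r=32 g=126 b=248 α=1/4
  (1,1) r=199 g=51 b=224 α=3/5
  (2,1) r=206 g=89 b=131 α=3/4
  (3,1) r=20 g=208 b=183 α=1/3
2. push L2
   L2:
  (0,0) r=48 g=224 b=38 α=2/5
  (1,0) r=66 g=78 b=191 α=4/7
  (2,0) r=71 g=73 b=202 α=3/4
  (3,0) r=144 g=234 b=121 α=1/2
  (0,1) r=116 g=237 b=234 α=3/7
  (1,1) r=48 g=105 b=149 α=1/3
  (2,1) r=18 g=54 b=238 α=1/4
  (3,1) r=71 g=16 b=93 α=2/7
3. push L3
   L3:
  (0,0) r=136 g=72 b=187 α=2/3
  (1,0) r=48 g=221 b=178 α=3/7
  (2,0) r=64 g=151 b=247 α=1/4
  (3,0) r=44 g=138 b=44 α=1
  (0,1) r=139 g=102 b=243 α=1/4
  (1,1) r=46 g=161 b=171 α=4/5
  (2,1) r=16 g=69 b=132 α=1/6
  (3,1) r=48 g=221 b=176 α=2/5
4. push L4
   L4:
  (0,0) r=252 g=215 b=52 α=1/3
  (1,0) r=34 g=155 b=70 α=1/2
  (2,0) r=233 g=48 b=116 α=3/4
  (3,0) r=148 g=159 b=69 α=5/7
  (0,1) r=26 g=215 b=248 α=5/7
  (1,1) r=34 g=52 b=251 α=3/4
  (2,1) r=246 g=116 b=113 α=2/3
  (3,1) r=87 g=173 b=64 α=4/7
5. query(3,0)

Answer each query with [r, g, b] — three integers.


query (3,0) [L1,L2,L3,L4] — begin 0,0,0
+L1 (α=3/4) → [87/2, 69/2, 129/4]
+L2 (α=1/2) → [375/4, 537/4, 613/8]
+L3 (α=1) → [44, 138, 44]
+L4 (α=5/7) → [828/7, 153, 433/7]
rounded: [118, 153, 62]


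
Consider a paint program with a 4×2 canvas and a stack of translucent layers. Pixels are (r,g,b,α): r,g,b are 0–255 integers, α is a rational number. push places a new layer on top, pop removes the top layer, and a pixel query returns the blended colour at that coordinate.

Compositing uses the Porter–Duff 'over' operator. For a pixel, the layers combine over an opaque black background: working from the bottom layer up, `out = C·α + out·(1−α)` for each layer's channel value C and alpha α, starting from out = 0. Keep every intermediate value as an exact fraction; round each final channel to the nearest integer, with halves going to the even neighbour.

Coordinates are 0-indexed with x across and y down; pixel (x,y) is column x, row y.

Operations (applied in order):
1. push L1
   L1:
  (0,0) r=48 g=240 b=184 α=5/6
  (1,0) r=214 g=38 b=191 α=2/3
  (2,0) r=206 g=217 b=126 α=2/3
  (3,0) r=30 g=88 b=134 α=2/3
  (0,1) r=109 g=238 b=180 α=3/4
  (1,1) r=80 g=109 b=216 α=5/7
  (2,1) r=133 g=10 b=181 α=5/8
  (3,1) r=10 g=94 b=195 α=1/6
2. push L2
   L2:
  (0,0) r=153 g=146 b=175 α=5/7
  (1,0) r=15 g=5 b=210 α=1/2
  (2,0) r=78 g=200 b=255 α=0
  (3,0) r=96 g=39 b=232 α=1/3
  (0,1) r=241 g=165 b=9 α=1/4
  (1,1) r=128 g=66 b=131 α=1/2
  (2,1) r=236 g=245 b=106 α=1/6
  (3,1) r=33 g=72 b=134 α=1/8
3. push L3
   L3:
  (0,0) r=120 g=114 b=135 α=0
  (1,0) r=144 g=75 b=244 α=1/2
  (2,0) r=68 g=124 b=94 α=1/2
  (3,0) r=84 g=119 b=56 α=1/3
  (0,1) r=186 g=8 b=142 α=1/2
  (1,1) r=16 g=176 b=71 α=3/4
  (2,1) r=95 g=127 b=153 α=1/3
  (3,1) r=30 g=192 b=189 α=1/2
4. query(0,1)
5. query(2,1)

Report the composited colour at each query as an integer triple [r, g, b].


query (0,1) [L1,L2,L3] — begin 0,0,0
+L1 (α=3/4) → [327/4, 357/2, 135]
+L2 (α=1/4) → [1945/16, 1401/8, 207/2]
+L3 (α=1/2) → [4921/32, 1465/16, 491/4]
rounded: [154, 92, 123]

at x=2,y=1 over L1,L2,L3:
after L1 α=5/8: [665/8, 25/4, 905/8]
after L2 α=1/6: [5213/48, 1105/24, 1791/16]
after L3 α=1/3: [7493/72, 2629/36, 1005/8]
= [104, 73, 126]


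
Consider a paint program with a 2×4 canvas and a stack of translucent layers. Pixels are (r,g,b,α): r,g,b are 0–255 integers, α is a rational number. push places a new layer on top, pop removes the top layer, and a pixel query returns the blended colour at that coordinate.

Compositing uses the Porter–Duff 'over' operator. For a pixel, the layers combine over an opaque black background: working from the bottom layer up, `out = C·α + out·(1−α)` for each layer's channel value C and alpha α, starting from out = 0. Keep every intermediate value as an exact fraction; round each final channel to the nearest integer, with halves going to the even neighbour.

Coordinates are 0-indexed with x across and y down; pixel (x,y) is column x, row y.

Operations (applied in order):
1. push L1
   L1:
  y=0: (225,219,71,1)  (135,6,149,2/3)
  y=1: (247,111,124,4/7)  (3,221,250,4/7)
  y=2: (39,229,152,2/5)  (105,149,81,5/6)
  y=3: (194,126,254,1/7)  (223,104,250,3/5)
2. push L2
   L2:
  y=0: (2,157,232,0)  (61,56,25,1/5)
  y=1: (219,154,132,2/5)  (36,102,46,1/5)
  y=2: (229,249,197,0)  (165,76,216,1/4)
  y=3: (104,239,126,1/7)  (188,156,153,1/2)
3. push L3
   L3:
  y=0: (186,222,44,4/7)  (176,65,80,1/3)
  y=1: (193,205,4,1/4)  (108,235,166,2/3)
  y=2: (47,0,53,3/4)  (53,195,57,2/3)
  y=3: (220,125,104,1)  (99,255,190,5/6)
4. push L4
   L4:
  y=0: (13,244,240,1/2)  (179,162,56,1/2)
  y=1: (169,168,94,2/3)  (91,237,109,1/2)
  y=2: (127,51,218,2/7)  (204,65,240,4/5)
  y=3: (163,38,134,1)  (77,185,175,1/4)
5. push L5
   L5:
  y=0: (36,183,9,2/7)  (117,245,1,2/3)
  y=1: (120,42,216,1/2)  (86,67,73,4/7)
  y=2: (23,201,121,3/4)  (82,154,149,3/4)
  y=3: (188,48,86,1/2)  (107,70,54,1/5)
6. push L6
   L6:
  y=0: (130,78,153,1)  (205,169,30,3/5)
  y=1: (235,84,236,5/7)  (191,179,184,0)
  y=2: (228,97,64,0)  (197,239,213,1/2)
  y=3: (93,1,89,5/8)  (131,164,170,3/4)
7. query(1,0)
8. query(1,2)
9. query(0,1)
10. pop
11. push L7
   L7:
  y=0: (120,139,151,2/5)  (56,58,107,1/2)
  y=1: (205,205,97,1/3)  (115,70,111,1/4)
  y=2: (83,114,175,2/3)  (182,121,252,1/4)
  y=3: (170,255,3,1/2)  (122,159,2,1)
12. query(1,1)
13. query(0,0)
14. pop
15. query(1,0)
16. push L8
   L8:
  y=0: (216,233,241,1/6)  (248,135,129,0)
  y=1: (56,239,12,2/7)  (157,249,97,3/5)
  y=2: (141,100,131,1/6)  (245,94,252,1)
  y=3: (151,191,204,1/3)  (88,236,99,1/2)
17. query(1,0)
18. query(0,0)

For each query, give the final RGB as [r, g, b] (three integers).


at x=1,y=0 over L1,L2,L3,L4,L5,L6:
L1 α=2/3: [90, 4, 298/3]
L2 α=1/5: [421/5, 72/5, 1267/15]
L3 α=1/3: [574/5, 469/15, 3734/45]
L4 α=1/2: [1469/10, 2899/30, 3127/45]
L5 α=2/3: [3809/30, 17599/90, 3217/135]
L6 α=3/5: [13034/75, 40414/225, 18584/675]
= [174, 180, 28]

at x=1,y=2 over L1,L2,L3,L4,L5,L6:
after L1 α=5/6: [175/2, 745/6, 135/2]
after L2 α=1/4: [855/8, 897/8, 837/8]
after L3 α=2/3: [1703/24, 1339/8, 583/8]
after L4 α=4/5: [21287/120, 3419/40, 8263/40]
after L5 α=3/4: [50807/480, 21899/160, 26143/160]
after L6 α=1/2: [145367/960, 60139/320, 60223/320]
= [151, 188, 188]

(0,1) stack=L1,L2,L3,L4,L5,L6; from [0,0,0]:
after L1 α=4/7: [988/7, 444/7, 496/7]
after L2 α=2/5: [1206/7, 3488/35, 3336/35]
after L3 α=1/4: [4969/28, 17639/140, 2537/35]
after L4 α=2/3: [4811/28, 64679/420, 3039/35]
after L5 α=1/2: [8171/56, 82319/840, 10599/70]
after L6 α=5/7: [41071/196, 258719/2940, 51899/245]
rounded: [210, 88, 212]

query (1,1) [L1,L2,L3,L4,L5,L7] — begin 0,0,0
+L1 (α=4/7) → [12/7, 884/7, 1000/7]
+L2 (α=1/5) → [60/7, 850/7, 4322/35]
+L3 (α=2/3) → [524/7, 1380/7, 5314/35]
+L4 (α=1/2) → [1161/14, 3039/14, 9129/70]
+L5 (α=4/7) → [8299/98, 12869/98, 47827/490]
+L7 (α=1/4) → [36167/392, 45467/392, 197871/1960]
→ [92, 116, 101]

at x=0,y=0 over L1,L2,L3,L4,L5,L7:
after L1 α=1: [225, 219, 71]
after L2 α=0: [225, 219, 71]
after L3 α=4/7: [1419/7, 1545/7, 389/7]
after L4 α=1/2: [755/7, 3253/14, 2069/14]
after L5 α=2/7: [4279/49, 21389/98, 10597/98]
after L7 α=2/5: [24597/245, 91411/490, 61387/490]
→ [100, 187, 125]

(1,0) stack=L1,L2,L3,L4,L5; from [0,0,0]:
+L1 (α=2/3) → [90, 4, 298/3]
+L2 (α=1/5) → [421/5, 72/5, 1267/15]
+L3 (α=1/3) → [574/5, 469/15, 3734/45]
+L4 (α=1/2) → [1469/10, 2899/30, 3127/45]
+L5 (α=2/3) → [3809/30, 17599/90, 3217/135]
= [127, 196, 24]

query (1,0) [L1,L2,L3,L4,L5,L8] — begin 0,0,0
+L1 (α=2/3) → [90, 4, 298/3]
+L2 (α=1/5) → [421/5, 72/5, 1267/15]
+L3 (α=1/3) → [574/5, 469/15, 3734/45]
+L4 (α=1/2) → [1469/10, 2899/30, 3127/45]
+L5 (α=2/3) → [3809/30, 17599/90, 3217/135]
+L8 (α=0) → [3809/30, 17599/90, 3217/135]
→ [127, 196, 24]

(0,0) stack=L1,L2,L3,L4,L5,L8; from [0,0,0]:
after L1 α=1: [225, 219, 71]
after L2 α=0: [225, 219, 71]
after L3 α=4/7: [1419/7, 1545/7, 389/7]
after L4 α=1/2: [755/7, 3253/14, 2069/14]
after L5 α=2/7: [4279/49, 21389/98, 10597/98]
after L8 α=1/6: [31979/294, 129779/588, 76603/588]
→ [109, 221, 130]


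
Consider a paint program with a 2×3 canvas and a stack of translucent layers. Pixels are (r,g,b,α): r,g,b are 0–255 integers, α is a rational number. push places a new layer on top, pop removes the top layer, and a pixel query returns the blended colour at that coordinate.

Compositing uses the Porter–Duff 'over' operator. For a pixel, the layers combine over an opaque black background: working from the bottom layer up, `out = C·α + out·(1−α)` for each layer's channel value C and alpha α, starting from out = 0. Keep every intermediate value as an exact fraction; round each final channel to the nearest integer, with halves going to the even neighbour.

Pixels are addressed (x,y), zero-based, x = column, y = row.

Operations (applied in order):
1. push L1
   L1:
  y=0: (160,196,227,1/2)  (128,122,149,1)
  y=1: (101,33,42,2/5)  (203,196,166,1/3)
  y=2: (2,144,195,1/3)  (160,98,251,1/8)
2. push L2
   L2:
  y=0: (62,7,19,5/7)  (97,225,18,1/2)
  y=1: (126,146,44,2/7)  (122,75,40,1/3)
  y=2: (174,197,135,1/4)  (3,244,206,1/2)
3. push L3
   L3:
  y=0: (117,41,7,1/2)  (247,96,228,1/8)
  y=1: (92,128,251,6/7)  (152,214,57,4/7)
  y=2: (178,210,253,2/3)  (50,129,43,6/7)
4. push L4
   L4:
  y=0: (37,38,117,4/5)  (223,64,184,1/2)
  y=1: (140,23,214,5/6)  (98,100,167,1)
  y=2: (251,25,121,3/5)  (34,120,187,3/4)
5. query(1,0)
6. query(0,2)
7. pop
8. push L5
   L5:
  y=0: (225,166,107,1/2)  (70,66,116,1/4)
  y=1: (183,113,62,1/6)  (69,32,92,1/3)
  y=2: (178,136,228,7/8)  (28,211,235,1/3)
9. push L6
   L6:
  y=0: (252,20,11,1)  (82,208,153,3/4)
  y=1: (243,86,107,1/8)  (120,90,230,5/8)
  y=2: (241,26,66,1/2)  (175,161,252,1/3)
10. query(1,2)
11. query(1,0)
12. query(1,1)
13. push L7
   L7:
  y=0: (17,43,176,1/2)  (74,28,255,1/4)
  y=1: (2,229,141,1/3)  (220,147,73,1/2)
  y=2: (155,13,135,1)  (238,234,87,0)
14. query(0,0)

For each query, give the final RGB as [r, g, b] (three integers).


(1,0) stack=L1,L2,L3,L4; from [0,0,0]:
after L1 α=1: [128, 122, 149]
after L2 α=1/2: [225/2, 347/2, 167/2]
after L3 α=1/8: [2069/16, 2621/16, 1625/16]
after L4 α=1/2: [5637/32, 3645/32, 4569/32]
rounded: [176, 114, 143]

(0,2) stack=L1,L2,L3,L4; from [0,0,0]:
L1 α=1/3: [2/3, 48, 65]
L2 α=1/4: [44, 341/4, 165/2]
L3 α=2/3: [400/3, 2021/12, 1177/6]
L4 α=3/5: [3059/15, 2471/30, 2266/15]
→ [204, 82, 151]

query (1,2) [L1,L2,L3,L5,L6] — begin 0,0,0
L1 α=1/8: [20, 49/4, 251/8]
L2 α=1/2: [23/2, 1025/8, 1899/16]
L3 α=6/7: [89/2, 1031/8, 861/16]
L5 α=1/3: [39, 625/4, 2741/24]
L6 α=1/3: [253/3, 947/6, 5765/36]
= [84, 158, 160]

query (1,0) [L1,L2,L3,L5,L6] — begin 0,0,0
L1 α=1: [128, 122, 149]
L2 α=1/2: [225/2, 347/2, 167/2]
L3 α=1/8: [2069/16, 2621/16, 1625/16]
L5 α=1/4: [7327/64, 8919/64, 6731/64]
L6 α=3/4: [23071/256, 48855/256, 36107/256]
rounded: [90, 191, 141]

query (1,1) [L1,L2,L3,L5,L6] — begin 0,0,0
+L1 (α=1/3) → [203/3, 196/3, 166/3]
+L2 (α=1/3) → [772/9, 617/9, 452/9]
+L3 (α=4/7) → [2596/21, 455/3, 1136/21]
+L5 (α=1/3) → [6641/63, 1006/9, 4204/63]
+L6 (α=5/8) → [19241/168, 589/6, 14177/84]
= [115, 98, 169]

at x=0,y=0 over L1,L2,L3,L5,L6,L7:
after L1 α=1/2: [80, 98, 227/2]
after L2 α=5/7: [470/7, 33, 46]
after L3 α=1/2: [1289/14, 37, 53/2]
after L5 α=1/2: [4439/28, 203/2, 267/4]
after L6 α=1: [252, 20, 11]
after L7 α=1/2: [269/2, 63/2, 187/2]
→ [134, 32, 94]


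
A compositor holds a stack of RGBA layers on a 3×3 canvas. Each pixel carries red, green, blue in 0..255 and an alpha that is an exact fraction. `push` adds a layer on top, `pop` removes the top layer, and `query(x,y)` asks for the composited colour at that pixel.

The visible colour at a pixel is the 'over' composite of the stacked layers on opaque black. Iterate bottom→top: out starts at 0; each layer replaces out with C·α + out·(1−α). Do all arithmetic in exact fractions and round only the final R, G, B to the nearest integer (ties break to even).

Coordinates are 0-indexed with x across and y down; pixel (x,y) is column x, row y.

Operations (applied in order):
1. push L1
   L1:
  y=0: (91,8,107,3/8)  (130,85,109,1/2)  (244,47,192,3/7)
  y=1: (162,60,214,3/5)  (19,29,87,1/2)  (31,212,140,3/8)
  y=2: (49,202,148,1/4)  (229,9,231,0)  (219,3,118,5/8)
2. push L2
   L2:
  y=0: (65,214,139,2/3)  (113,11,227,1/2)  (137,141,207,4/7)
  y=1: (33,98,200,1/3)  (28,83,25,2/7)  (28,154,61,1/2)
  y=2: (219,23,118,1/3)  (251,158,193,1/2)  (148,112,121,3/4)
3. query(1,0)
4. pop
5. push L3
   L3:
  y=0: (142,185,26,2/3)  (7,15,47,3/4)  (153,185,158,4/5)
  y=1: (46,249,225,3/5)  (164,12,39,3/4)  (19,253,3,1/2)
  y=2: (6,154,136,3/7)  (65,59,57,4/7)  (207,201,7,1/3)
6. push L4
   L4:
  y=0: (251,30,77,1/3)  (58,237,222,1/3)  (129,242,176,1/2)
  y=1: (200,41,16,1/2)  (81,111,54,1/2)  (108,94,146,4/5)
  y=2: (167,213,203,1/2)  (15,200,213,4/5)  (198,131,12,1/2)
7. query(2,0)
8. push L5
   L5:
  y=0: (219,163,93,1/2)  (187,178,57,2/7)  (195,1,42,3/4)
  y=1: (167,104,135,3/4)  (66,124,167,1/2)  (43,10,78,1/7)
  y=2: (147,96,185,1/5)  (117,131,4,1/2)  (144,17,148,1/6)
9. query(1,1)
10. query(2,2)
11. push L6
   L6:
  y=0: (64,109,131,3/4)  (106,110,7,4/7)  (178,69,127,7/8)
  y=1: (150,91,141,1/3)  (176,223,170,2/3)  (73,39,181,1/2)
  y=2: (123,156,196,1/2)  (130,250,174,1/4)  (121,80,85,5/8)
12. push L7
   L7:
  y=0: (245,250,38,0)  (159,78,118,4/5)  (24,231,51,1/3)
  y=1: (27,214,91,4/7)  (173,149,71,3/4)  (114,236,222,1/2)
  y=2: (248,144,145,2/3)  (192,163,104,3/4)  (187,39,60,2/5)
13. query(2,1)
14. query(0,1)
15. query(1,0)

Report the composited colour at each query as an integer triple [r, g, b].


at x=1,y=0 over L1,L2:
after L1 α=1/2: [65, 85/2, 109/2]
after L2 α=1/2: [89, 107/4, 563/4]
rounded: [89, 27, 141]

(2,0) stack=L1,L3,L4; from [0,0,0]:
L1 α=3/7: [732/7, 141/7, 576/7]
L3 α=4/5: [5016/35, 5321/35, 1000/7]
L4 α=1/2: [9531/70, 13791/70, 1116/7]
= [136, 197, 159]

query (1,1) [L1,L3,L4,L5] — begin 0,0,0
after L1 α=1/2: [19/2, 29/2, 87/2]
after L3 α=3/4: [1003/8, 101/8, 321/8]
after L4 α=1/2: [1651/16, 989/16, 753/16]
after L5 α=1/2: [2707/32, 2973/32, 3425/32]
→ [85, 93, 107]

query (2,2) [L1,L3,L4,L5] — begin 0,0,0
L1 α=5/8: [1095/8, 15/8, 295/4]
L3 α=1/3: [641/4, 273/4, 103/2]
L4 α=1/2: [1433/8, 797/8, 127/4]
L5 α=1/6: [8317/48, 4121/48, 409/8]
= [173, 86, 51]

query (2,1) [L1,L3,L4,L5,L6,L7] — begin 0,0,0
+L1 (α=3/8) → [93/8, 159/2, 105/2]
+L3 (α=1/2) → [245/16, 665/4, 111/4]
+L4 (α=4/5) → [7157/80, 2169/20, 2447/20]
+L5 (α=1/7) → [3313/40, 6607/70, 8121/70]
+L6 (α=1/2) → [6233/80, 9337/140, 20791/140]
+L7 (α=1/2) → [15353/160, 42377/280, 51871/280]
= [96, 151, 185]

(0,1) stack=L1,L3,L4,L5,L6,L7; from [0,0,0]:
L1 α=3/5: [486/5, 36, 642/5]
L3 α=3/5: [1662/25, 819/5, 4659/25]
L4 α=1/2: [3331/25, 512/5, 5059/50]
L5 α=3/4: [3964/25, 518/5, 25309/200]
L6 α=1/3: [11678/75, 497/5, 39409/300]
L7 α=4/7: [2054/25, 5771/35, 75809/700]
= [82, 165, 108]

query (1,0) [L1,L3,L4,L5,L6,L7] — begin 0,0,0
+L1 (α=1/2) → [65, 85/2, 109/2]
+L3 (α=3/4) → [43/2, 175/8, 391/8]
+L4 (α=1/3) → [101/3, 1123/12, 1279/12]
+L5 (α=2/7) → [1627/21, 9887/84, 1109/12]
+L6 (α=4/7) → [4595/49, 22207/196, 1221/28]
+L7 (α=4/5) → [35759/245, 83359/980, 14437/140]
= [146, 85, 103]


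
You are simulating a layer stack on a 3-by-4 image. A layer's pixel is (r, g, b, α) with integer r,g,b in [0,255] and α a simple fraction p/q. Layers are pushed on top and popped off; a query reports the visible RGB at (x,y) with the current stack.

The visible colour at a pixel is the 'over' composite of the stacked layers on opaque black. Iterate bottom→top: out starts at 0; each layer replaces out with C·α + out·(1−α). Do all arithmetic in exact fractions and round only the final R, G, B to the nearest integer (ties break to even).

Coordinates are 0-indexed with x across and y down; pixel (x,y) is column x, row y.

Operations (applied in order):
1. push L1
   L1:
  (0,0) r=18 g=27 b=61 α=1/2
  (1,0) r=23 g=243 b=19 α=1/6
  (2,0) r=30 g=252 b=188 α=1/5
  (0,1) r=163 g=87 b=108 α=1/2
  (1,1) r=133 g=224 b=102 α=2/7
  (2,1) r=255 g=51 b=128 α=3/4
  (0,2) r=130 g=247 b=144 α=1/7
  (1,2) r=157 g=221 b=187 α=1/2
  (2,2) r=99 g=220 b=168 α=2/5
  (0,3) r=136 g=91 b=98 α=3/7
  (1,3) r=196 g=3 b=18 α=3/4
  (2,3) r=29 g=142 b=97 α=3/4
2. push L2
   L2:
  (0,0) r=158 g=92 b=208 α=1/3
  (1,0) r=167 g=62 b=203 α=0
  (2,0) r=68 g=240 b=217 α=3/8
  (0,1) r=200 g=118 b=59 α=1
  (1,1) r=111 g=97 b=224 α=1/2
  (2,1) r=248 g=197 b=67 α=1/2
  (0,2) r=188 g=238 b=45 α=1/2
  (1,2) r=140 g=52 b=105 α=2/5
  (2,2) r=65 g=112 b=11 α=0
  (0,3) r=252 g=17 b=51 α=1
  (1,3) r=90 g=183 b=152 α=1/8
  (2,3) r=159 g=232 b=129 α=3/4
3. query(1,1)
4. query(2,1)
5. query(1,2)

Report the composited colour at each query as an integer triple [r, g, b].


query (1,1) [L1,L2] — begin 0,0,0
+L1 (α=2/7) → [38, 64, 204/7]
+L2 (α=1/2) → [149/2, 161/2, 886/7]
= [74, 80, 127]

(2,1) stack=L1,L2; from [0,0,0]:
+L1 (α=3/4) → [765/4, 153/4, 96]
+L2 (α=1/2) → [1757/8, 941/8, 163/2]
rounded: [220, 118, 82]

(1,2) stack=L1,L2; from [0,0,0]:
after L1 α=1/2: [157/2, 221/2, 187/2]
after L2 α=2/5: [1031/10, 871/10, 981/10]
= [103, 87, 98]


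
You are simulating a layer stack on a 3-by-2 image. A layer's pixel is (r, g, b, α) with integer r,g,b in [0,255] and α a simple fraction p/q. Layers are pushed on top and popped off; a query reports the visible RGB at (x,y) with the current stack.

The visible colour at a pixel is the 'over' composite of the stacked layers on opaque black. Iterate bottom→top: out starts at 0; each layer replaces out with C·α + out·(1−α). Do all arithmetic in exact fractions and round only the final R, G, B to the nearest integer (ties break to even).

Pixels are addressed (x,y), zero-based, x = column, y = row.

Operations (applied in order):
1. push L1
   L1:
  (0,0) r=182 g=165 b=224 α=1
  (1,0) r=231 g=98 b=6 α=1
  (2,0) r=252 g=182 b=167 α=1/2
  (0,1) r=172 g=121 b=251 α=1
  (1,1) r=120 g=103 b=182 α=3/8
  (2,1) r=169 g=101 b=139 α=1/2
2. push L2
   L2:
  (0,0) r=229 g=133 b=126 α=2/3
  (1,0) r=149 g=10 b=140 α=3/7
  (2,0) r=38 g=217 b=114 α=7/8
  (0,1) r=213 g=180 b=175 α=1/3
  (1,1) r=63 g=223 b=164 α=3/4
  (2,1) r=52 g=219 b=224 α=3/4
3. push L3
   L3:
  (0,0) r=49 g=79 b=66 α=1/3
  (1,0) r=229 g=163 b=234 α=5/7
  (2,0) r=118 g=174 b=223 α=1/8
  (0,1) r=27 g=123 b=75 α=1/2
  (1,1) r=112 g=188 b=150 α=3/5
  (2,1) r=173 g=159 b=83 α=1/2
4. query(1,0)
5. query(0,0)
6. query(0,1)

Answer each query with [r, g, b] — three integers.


at x=1,y=0 over L1,L2,L3:
after L1 α=1: [231, 98, 6]
after L2 α=3/7: [1371/7, 422/7, 444/7]
after L3 α=5/7: [10757/49, 6549/49, 9078/49]
= [220, 134, 185]

(0,0) stack=L1,L2,L3; from [0,0,0]:
L1 α=1: [182, 165, 224]
L2 α=2/3: [640/3, 431/3, 476/3]
L3 α=1/3: [1427/9, 1099/9, 1150/9]
→ [159, 122, 128]

query (0,1) [L1,L2,L3] — begin 0,0,0
+L1 (α=1) → [172, 121, 251]
+L2 (α=1/3) → [557/3, 422/3, 677/3]
+L3 (α=1/2) → [319/3, 791/6, 451/3]
rounded: [106, 132, 150]


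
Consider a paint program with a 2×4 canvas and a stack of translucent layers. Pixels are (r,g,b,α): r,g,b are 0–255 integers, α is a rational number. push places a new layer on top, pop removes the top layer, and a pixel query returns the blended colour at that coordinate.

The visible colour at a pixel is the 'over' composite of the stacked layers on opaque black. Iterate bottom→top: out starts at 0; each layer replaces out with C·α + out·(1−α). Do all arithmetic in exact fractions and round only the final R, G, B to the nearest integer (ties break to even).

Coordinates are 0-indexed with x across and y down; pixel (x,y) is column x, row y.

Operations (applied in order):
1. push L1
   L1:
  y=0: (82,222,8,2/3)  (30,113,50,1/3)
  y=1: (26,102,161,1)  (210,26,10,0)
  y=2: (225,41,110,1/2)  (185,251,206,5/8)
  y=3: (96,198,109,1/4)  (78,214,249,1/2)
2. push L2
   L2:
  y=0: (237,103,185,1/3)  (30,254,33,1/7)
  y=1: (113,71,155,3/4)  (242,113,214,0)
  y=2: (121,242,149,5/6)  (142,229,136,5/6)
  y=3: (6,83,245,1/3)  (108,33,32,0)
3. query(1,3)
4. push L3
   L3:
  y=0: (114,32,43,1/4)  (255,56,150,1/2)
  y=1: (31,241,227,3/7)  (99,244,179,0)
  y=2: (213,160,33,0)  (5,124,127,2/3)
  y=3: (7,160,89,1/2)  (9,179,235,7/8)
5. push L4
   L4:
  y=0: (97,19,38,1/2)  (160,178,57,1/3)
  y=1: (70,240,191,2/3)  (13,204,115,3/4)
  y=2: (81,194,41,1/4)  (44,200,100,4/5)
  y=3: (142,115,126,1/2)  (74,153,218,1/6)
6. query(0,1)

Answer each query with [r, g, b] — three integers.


query (1,3) [L1,L2] — begin 0,0,0
+L1 (α=1/2) → [39, 107, 249/2]
+L2 (α=0) → [39, 107, 249/2]
rounded: [39, 107, 124]

at x=0,y=1 over L1,L2,L3,L4:
after L1 α=1: [26, 102, 161]
after L2 α=3/4: [365/4, 315/4, 313/2]
after L3 α=3/7: [458/7, 1038/7, 1307/7]
after L4 α=2/3: [1438/21, 1466/7, 1327/7]
= [68, 209, 190]


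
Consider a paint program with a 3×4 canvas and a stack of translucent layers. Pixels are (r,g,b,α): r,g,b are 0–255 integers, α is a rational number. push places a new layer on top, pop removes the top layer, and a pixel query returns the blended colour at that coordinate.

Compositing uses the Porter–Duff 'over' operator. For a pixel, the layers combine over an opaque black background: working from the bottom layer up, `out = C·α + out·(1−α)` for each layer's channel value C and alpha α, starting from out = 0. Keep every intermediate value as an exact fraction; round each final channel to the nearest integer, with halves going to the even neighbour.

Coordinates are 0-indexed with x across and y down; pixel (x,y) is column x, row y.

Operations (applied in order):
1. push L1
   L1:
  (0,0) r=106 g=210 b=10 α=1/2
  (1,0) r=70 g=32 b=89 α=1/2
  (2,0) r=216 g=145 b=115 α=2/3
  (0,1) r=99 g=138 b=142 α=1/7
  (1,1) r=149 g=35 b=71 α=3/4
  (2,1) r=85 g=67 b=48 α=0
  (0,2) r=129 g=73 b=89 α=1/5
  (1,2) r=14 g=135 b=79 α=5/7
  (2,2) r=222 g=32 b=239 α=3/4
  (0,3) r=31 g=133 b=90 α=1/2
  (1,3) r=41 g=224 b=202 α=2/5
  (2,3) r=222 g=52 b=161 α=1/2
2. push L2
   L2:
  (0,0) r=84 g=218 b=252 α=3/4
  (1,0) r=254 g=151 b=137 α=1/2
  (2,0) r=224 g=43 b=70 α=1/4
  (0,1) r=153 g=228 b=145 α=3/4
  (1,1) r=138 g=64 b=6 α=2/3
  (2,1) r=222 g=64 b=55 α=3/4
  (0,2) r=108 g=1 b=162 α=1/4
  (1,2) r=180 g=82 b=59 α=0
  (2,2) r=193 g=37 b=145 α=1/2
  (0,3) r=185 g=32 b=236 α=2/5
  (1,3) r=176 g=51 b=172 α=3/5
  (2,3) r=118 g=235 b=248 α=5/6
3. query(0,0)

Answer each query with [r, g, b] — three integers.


at x=0,y=0 over L1,L2:
+L1 (α=1/2) → [53, 105, 5]
+L2 (α=3/4) → [305/4, 759/4, 761/4]
rounded: [76, 190, 190]


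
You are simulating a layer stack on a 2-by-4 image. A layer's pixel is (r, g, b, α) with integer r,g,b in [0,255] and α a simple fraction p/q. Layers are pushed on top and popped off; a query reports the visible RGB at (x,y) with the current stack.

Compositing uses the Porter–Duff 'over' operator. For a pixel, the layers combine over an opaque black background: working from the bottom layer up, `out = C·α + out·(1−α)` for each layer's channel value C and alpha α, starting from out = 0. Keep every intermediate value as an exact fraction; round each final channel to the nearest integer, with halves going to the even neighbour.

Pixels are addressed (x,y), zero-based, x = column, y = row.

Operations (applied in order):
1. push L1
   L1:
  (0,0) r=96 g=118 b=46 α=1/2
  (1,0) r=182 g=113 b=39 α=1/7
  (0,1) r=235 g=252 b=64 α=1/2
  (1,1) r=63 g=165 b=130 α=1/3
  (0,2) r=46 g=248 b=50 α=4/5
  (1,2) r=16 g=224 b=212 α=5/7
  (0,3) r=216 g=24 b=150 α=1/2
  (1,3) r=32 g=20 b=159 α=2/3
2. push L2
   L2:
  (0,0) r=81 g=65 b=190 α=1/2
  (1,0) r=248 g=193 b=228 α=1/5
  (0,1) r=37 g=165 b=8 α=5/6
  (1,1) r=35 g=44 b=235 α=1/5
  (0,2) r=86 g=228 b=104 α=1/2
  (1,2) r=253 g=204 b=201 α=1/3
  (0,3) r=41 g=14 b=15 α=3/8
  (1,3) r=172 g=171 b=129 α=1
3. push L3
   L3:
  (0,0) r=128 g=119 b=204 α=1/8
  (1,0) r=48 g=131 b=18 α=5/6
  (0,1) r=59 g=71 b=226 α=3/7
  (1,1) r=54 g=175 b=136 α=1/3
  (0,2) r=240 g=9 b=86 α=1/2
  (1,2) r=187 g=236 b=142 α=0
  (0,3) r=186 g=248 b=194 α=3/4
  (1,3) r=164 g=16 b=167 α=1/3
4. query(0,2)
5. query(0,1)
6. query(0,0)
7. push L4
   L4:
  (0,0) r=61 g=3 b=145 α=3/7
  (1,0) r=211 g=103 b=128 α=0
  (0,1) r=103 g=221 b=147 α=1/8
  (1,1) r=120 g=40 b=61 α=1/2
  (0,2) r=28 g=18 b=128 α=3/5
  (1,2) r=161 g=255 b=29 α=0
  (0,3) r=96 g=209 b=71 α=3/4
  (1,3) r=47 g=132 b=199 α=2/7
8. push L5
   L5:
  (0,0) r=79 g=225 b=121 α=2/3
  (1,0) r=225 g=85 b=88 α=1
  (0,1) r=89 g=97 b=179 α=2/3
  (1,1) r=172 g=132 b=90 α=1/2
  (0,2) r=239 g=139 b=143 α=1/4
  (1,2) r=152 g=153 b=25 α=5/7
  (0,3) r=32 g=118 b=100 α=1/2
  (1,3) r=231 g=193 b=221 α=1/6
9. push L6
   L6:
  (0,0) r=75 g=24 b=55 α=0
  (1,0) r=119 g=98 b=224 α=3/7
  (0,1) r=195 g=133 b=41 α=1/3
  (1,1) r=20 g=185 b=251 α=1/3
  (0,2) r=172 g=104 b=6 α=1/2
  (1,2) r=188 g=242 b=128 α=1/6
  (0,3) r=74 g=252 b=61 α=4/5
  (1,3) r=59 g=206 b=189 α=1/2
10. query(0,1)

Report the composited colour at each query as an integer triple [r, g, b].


(0,2) stack=L1,L2,L3; from [0,0,0]:
L1 α=4/5: [184/5, 992/5, 40]
L2 α=1/2: [307/5, 1066/5, 72]
L3 α=1/2: [1507/10, 1111/10, 79]
= [151, 111, 79]

at x=0,y=1 over L1,L2,L3:
after L1 α=1/2: [235/2, 126, 32]
after L2 α=5/6: [605/12, 317/2, 12]
after L3 α=3/7: [1136/21, 121, 726/7]
rounded: [54, 121, 104]

query (0,0) [L1,L2,L3] — begin 0,0,0
+L1 (α=1/2) → [48, 59, 23]
+L2 (α=1/2) → [129/2, 62, 213/2]
+L3 (α=1/8) → [1159/16, 553/8, 1899/16]
→ [72, 69, 119]

at x=0,y=1 over L1,L2,L3,L4,L5,L6:
after L1 α=1/2: [235/2, 126, 32]
after L2 α=5/6: [605/12, 317/2, 12]
after L3 α=3/7: [1136/21, 121, 726/7]
after L4 α=1/8: [1445/24, 267/2, 873/8]
after L5 α=2/3: [5717/72, 655/6, 3737/24]
after L6 α=1/3: [12737/108, 1054/9, 4229/36]
→ [118, 117, 117]


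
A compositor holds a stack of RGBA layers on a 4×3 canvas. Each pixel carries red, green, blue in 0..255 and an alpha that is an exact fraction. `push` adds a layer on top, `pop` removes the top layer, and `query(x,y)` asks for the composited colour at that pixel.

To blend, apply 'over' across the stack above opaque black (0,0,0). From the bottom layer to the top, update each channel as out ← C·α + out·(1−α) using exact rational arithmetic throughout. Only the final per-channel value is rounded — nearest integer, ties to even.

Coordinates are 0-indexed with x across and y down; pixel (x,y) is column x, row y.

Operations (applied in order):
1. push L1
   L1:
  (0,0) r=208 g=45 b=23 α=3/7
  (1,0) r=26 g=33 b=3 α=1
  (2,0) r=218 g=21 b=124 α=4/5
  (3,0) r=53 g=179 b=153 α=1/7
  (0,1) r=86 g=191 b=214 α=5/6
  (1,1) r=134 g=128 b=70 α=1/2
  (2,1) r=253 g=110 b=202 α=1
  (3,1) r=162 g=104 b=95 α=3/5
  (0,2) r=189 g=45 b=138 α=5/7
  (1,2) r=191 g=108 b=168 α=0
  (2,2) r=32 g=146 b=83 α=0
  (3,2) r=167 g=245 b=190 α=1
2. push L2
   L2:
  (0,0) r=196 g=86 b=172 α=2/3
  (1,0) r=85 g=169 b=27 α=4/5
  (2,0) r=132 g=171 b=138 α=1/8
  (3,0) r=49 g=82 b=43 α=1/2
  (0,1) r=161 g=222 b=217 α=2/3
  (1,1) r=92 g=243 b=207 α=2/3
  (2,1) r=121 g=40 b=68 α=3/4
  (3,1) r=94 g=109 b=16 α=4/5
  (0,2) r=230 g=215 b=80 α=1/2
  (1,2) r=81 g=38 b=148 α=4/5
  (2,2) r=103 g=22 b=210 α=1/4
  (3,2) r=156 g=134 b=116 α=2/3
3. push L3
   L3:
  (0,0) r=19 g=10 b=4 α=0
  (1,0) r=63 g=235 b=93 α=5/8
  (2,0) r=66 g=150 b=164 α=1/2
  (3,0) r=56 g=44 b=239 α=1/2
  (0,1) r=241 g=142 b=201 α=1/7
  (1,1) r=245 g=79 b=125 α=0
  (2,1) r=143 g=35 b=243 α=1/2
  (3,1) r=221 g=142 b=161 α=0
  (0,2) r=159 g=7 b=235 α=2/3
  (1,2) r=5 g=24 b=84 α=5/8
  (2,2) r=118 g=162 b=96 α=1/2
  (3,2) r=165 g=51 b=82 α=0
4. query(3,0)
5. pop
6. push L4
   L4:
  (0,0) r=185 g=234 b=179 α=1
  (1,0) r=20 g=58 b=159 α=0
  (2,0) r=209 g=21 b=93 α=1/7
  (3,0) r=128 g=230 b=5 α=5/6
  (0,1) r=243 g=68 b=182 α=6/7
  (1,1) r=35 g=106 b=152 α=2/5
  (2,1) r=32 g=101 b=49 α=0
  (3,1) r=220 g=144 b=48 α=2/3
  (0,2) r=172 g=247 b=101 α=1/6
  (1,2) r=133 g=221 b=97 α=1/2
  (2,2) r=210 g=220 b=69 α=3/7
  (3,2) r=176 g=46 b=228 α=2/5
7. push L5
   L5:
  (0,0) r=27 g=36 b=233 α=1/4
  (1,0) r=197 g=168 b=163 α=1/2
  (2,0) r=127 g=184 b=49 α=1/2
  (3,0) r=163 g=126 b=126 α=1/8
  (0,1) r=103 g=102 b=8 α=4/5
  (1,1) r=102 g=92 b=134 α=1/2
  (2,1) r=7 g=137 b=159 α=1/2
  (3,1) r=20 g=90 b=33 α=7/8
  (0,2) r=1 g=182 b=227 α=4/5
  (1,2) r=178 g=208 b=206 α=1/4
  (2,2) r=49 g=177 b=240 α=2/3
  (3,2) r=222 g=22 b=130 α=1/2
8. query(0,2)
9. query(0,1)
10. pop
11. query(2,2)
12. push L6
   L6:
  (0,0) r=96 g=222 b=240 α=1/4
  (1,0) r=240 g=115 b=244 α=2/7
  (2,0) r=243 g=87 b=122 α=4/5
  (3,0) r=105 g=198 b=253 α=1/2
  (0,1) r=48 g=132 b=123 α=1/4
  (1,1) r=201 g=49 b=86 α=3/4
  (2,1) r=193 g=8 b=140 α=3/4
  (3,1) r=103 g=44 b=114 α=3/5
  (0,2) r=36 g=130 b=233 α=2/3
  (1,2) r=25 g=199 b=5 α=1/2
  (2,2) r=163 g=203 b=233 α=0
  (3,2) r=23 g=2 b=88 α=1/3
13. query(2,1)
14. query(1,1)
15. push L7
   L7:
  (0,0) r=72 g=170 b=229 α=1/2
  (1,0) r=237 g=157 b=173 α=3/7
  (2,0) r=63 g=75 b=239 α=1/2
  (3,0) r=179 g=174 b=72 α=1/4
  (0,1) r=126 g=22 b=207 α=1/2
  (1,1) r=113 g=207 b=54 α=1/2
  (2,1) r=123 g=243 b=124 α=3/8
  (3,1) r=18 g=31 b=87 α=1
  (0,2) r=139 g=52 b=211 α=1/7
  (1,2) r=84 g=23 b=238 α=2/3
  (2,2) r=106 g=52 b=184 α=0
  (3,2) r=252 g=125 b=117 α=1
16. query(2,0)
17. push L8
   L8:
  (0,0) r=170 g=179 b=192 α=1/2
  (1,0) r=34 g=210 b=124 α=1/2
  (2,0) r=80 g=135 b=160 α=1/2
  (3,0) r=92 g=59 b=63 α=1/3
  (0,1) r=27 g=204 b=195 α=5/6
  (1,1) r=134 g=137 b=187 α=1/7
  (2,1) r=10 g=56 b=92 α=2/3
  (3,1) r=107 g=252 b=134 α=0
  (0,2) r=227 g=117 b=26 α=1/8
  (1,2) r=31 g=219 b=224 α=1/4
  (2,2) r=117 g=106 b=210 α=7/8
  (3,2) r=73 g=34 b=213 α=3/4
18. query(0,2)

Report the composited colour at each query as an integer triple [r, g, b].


query (3,0) [L1,L2,L3] — begin 0,0,0
L1 α=1/7: [53/7, 179/7, 153/7]
L2 α=1/2: [198/7, 753/14, 227/7]
L3 α=1/2: [295/7, 1369/28, 950/7]
rounded: [42, 49, 136]

query (0,2) [L1,L2,L4,L5] — begin 0,0,0
after L1 α=5/7: [135, 225/7, 690/7]
after L2 α=1/2: [365/2, 865/7, 625/7]
after L4 α=1/6: [723/4, 1009/7, 1916/21]
after L5 α=4/5: [739/20, 1221/7, 20984/105]
→ [37, 174, 200]

at x=0,y=1 over L1,L2,L4,L5:
L1 α=5/6: [215/3, 955/6, 535/3]
L2 α=2/3: [1181/9, 3619/18, 1837/9]
L4 α=6/7: [14303/63, 10963/126, 11665/63]
L5 α=4/5: [40259/315, 62371/630, 13681/315]
= [128, 99, 43]

at x=2,y=2 over L1,L2,L4:
L1 α=0: [0, 0, 0]
L2 α=1/4: [103/4, 11/2, 105/2]
L4 α=3/7: [733/7, 682/7, 417/7]
rounded: [105, 97, 60]

at x=2,y=1 over L1,L2,L4,L6:
+L1 (α=1) → [253, 110, 202]
+L2 (α=3/4) → [154, 115/2, 203/2]
+L4 (α=0) → [154, 115/2, 203/2]
+L6 (α=3/4) → [733/4, 163/8, 1043/8]
rounded: [183, 20, 130]

at x=1,y=1 over L1,L2,L4,L6:
after L1 α=1/2: [67, 64, 35]
after L2 α=2/3: [251/3, 550/3, 449/3]
after L4 α=2/5: [321/5, 762/5, 753/5]
after L6 α=3/4: [834/5, 1497/20, 2043/20]
→ [167, 75, 102]

query (2,0) [L1,L2,L4,L6,L7] — begin 0,0,0
after L1 α=4/5: [872/5, 84/5, 496/5]
after L2 α=1/8: [1691/10, 1443/40, 2081/20]
after L4 α=1/7: [874/5, 4749/140, 7173/70]
after L6 α=4/5: [5734/25, 53469/700, 41333/350]
after L7 α=1/2: [7309/50, 105969/1400, 124983/700]
rounded: [146, 76, 179]

(0,2) stack=L1,L2,L4,L6,L7,L8; from [0,0,0]:
L1 α=5/7: [135, 225/7, 690/7]
L2 α=1/2: [365/2, 865/7, 625/7]
L4 α=1/6: [723/4, 1009/7, 1916/21]
L6 α=2/3: [337/4, 943/7, 11702/63]
L7 α=1/7: [1289/14, 6022/49, 27835/147]
L8 α=1/8: [1743/16, 6841/56, 28381/168]
= [109, 122, 169]


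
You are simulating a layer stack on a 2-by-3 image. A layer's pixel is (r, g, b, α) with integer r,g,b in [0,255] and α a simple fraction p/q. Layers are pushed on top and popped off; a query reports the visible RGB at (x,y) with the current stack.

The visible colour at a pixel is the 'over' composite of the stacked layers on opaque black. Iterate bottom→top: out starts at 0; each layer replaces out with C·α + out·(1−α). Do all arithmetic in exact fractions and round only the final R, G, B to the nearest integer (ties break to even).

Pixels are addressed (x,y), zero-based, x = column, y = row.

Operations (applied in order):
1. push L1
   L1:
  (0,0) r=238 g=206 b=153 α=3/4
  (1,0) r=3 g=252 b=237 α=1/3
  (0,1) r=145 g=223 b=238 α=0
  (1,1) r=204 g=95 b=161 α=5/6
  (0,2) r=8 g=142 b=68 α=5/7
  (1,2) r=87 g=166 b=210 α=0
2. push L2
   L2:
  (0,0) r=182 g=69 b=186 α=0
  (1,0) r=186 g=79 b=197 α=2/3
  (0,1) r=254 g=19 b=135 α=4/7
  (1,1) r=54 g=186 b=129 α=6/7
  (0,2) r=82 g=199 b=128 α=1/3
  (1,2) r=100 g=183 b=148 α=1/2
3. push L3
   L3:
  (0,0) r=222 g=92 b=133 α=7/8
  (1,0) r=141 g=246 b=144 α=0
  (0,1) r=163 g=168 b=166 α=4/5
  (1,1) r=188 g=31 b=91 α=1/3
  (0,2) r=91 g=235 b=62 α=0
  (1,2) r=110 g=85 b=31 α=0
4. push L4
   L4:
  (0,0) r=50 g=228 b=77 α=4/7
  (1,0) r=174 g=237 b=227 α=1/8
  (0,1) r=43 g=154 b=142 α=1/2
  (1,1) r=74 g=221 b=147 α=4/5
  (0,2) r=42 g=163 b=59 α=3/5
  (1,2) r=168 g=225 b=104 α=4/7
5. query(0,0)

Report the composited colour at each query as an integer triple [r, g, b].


at x=0,y=0 over L1,L2,L3,L4:
after L1 α=3/4: [357/2, 309/2, 459/4]
after L2 α=0: [357/2, 309/2, 459/4]
after L3 α=7/8: [3465/16, 1597/16, 4183/32]
after L4 α=4/7: [13595/112, 2769/16, 22405/224]
→ [121, 173, 100]
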